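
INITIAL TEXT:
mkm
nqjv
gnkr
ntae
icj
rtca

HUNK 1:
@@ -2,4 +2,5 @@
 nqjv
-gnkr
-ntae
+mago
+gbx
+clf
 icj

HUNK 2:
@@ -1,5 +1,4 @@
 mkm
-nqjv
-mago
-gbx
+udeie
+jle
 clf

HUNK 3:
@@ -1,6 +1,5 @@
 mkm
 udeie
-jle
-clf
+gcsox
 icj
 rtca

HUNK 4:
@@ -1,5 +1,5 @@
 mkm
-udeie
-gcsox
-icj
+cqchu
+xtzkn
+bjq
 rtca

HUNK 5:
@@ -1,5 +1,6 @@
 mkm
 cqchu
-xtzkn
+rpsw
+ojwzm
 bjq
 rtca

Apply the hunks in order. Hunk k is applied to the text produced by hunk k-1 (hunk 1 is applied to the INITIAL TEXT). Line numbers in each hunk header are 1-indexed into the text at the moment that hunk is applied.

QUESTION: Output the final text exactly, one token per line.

Answer: mkm
cqchu
rpsw
ojwzm
bjq
rtca

Derivation:
Hunk 1: at line 2 remove [gnkr,ntae] add [mago,gbx,clf] -> 7 lines: mkm nqjv mago gbx clf icj rtca
Hunk 2: at line 1 remove [nqjv,mago,gbx] add [udeie,jle] -> 6 lines: mkm udeie jle clf icj rtca
Hunk 3: at line 1 remove [jle,clf] add [gcsox] -> 5 lines: mkm udeie gcsox icj rtca
Hunk 4: at line 1 remove [udeie,gcsox,icj] add [cqchu,xtzkn,bjq] -> 5 lines: mkm cqchu xtzkn bjq rtca
Hunk 5: at line 1 remove [xtzkn] add [rpsw,ojwzm] -> 6 lines: mkm cqchu rpsw ojwzm bjq rtca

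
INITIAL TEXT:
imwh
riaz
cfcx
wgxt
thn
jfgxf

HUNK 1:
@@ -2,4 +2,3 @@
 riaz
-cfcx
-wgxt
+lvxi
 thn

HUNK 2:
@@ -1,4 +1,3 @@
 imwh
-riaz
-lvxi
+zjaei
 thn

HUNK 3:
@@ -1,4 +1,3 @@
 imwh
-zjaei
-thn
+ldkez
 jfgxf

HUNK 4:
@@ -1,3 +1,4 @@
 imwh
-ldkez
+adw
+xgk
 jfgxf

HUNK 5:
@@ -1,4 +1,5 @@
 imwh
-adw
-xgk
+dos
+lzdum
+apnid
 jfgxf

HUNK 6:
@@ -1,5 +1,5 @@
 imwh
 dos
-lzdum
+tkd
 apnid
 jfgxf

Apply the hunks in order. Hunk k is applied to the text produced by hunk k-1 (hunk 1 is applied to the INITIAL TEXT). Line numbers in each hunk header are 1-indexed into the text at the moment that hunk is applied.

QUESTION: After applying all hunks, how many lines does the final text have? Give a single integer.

Hunk 1: at line 2 remove [cfcx,wgxt] add [lvxi] -> 5 lines: imwh riaz lvxi thn jfgxf
Hunk 2: at line 1 remove [riaz,lvxi] add [zjaei] -> 4 lines: imwh zjaei thn jfgxf
Hunk 3: at line 1 remove [zjaei,thn] add [ldkez] -> 3 lines: imwh ldkez jfgxf
Hunk 4: at line 1 remove [ldkez] add [adw,xgk] -> 4 lines: imwh adw xgk jfgxf
Hunk 5: at line 1 remove [adw,xgk] add [dos,lzdum,apnid] -> 5 lines: imwh dos lzdum apnid jfgxf
Hunk 6: at line 1 remove [lzdum] add [tkd] -> 5 lines: imwh dos tkd apnid jfgxf
Final line count: 5

Answer: 5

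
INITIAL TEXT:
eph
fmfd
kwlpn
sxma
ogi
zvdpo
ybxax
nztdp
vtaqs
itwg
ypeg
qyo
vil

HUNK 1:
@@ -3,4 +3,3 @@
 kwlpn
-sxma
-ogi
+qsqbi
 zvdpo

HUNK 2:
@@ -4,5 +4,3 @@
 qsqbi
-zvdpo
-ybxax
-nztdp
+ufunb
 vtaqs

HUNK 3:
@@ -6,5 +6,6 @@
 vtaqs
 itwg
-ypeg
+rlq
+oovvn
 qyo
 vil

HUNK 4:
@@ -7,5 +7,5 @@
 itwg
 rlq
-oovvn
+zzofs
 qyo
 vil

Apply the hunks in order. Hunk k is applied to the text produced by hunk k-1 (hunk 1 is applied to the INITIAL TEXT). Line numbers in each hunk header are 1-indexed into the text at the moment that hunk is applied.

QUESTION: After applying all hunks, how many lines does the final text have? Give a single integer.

Answer: 11

Derivation:
Hunk 1: at line 3 remove [sxma,ogi] add [qsqbi] -> 12 lines: eph fmfd kwlpn qsqbi zvdpo ybxax nztdp vtaqs itwg ypeg qyo vil
Hunk 2: at line 4 remove [zvdpo,ybxax,nztdp] add [ufunb] -> 10 lines: eph fmfd kwlpn qsqbi ufunb vtaqs itwg ypeg qyo vil
Hunk 3: at line 6 remove [ypeg] add [rlq,oovvn] -> 11 lines: eph fmfd kwlpn qsqbi ufunb vtaqs itwg rlq oovvn qyo vil
Hunk 4: at line 7 remove [oovvn] add [zzofs] -> 11 lines: eph fmfd kwlpn qsqbi ufunb vtaqs itwg rlq zzofs qyo vil
Final line count: 11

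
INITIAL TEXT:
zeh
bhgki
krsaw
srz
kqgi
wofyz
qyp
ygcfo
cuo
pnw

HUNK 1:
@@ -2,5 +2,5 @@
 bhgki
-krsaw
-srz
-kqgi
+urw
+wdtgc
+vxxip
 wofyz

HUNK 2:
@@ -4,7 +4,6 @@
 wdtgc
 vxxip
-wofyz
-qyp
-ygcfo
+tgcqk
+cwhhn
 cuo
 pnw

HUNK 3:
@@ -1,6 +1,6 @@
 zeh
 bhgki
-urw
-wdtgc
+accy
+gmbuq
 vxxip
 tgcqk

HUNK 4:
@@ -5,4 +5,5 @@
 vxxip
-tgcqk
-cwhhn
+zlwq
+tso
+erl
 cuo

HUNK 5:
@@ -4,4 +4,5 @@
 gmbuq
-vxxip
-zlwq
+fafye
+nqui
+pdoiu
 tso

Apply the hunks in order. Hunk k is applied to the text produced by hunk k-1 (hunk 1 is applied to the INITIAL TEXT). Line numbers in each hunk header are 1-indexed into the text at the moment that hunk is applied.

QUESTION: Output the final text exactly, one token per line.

Answer: zeh
bhgki
accy
gmbuq
fafye
nqui
pdoiu
tso
erl
cuo
pnw

Derivation:
Hunk 1: at line 2 remove [krsaw,srz,kqgi] add [urw,wdtgc,vxxip] -> 10 lines: zeh bhgki urw wdtgc vxxip wofyz qyp ygcfo cuo pnw
Hunk 2: at line 4 remove [wofyz,qyp,ygcfo] add [tgcqk,cwhhn] -> 9 lines: zeh bhgki urw wdtgc vxxip tgcqk cwhhn cuo pnw
Hunk 3: at line 1 remove [urw,wdtgc] add [accy,gmbuq] -> 9 lines: zeh bhgki accy gmbuq vxxip tgcqk cwhhn cuo pnw
Hunk 4: at line 5 remove [tgcqk,cwhhn] add [zlwq,tso,erl] -> 10 lines: zeh bhgki accy gmbuq vxxip zlwq tso erl cuo pnw
Hunk 5: at line 4 remove [vxxip,zlwq] add [fafye,nqui,pdoiu] -> 11 lines: zeh bhgki accy gmbuq fafye nqui pdoiu tso erl cuo pnw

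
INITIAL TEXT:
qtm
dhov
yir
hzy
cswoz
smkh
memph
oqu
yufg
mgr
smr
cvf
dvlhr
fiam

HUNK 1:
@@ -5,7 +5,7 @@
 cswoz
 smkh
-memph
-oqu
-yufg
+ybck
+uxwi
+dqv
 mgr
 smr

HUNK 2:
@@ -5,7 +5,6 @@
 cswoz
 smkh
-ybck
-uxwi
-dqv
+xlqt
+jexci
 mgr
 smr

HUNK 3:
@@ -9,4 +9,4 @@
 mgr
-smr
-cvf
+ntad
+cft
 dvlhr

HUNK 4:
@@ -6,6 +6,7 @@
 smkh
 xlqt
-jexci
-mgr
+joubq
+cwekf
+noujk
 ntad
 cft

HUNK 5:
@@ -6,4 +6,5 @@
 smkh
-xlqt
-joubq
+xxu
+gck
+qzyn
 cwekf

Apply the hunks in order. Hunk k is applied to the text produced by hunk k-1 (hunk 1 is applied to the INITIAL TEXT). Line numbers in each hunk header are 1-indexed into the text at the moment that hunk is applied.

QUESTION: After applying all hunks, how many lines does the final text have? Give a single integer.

Answer: 15

Derivation:
Hunk 1: at line 5 remove [memph,oqu,yufg] add [ybck,uxwi,dqv] -> 14 lines: qtm dhov yir hzy cswoz smkh ybck uxwi dqv mgr smr cvf dvlhr fiam
Hunk 2: at line 5 remove [ybck,uxwi,dqv] add [xlqt,jexci] -> 13 lines: qtm dhov yir hzy cswoz smkh xlqt jexci mgr smr cvf dvlhr fiam
Hunk 3: at line 9 remove [smr,cvf] add [ntad,cft] -> 13 lines: qtm dhov yir hzy cswoz smkh xlqt jexci mgr ntad cft dvlhr fiam
Hunk 4: at line 6 remove [jexci,mgr] add [joubq,cwekf,noujk] -> 14 lines: qtm dhov yir hzy cswoz smkh xlqt joubq cwekf noujk ntad cft dvlhr fiam
Hunk 5: at line 6 remove [xlqt,joubq] add [xxu,gck,qzyn] -> 15 lines: qtm dhov yir hzy cswoz smkh xxu gck qzyn cwekf noujk ntad cft dvlhr fiam
Final line count: 15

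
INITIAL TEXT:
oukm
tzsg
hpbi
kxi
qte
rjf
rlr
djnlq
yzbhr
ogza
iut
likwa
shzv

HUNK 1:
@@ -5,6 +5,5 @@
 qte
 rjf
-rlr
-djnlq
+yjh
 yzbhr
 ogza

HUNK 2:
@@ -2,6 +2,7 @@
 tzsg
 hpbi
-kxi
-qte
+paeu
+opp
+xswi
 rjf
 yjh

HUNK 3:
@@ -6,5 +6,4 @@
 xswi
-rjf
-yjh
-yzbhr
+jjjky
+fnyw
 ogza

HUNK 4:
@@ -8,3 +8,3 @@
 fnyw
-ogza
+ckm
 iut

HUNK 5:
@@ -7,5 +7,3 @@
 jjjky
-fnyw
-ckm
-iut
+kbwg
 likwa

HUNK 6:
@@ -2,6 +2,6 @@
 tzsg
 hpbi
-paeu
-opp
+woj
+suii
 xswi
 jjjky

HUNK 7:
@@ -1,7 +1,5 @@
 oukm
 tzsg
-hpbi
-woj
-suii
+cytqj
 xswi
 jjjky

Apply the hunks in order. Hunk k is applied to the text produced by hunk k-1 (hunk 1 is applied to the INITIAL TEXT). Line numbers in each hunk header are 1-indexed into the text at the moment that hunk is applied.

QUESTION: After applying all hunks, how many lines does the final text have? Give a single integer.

Answer: 8

Derivation:
Hunk 1: at line 5 remove [rlr,djnlq] add [yjh] -> 12 lines: oukm tzsg hpbi kxi qte rjf yjh yzbhr ogza iut likwa shzv
Hunk 2: at line 2 remove [kxi,qte] add [paeu,opp,xswi] -> 13 lines: oukm tzsg hpbi paeu opp xswi rjf yjh yzbhr ogza iut likwa shzv
Hunk 3: at line 6 remove [rjf,yjh,yzbhr] add [jjjky,fnyw] -> 12 lines: oukm tzsg hpbi paeu opp xswi jjjky fnyw ogza iut likwa shzv
Hunk 4: at line 8 remove [ogza] add [ckm] -> 12 lines: oukm tzsg hpbi paeu opp xswi jjjky fnyw ckm iut likwa shzv
Hunk 5: at line 7 remove [fnyw,ckm,iut] add [kbwg] -> 10 lines: oukm tzsg hpbi paeu opp xswi jjjky kbwg likwa shzv
Hunk 6: at line 2 remove [paeu,opp] add [woj,suii] -> 10 lines: oukm tzsg hpbi woj suii xswi jjjky kbwg likwa shzv
Hunk 7: at line 1 remove [hpbi,woj,suii] add [cytqj] -> 8 lines: oukm tzsg cytqj xswi jjjky kbwg likwa shzv
Final line count: 8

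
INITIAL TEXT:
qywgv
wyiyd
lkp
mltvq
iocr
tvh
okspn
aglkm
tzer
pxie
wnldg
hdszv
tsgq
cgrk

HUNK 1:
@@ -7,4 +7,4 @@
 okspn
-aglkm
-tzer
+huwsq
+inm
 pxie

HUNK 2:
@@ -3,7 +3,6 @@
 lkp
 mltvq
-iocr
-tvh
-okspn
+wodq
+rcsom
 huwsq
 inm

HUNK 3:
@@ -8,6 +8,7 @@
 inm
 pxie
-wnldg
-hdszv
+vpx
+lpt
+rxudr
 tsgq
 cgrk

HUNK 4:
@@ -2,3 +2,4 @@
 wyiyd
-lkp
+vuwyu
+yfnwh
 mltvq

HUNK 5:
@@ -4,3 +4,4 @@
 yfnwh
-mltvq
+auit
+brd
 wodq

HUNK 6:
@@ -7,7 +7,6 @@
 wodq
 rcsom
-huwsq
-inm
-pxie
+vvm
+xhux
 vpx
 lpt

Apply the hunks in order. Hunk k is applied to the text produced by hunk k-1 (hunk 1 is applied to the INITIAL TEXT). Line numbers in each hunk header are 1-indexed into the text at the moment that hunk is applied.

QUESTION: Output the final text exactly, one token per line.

Answer: qywgv
wyiyd
vuwyu
yfnwh
auit
brd
wodq
rcsom
vvm
xhux
vpx
lpt
rxudr
tsgq
cgrk

Derivation:
Hunk 1: at line 7 remove [aglkm,tzer] add [huwsq,inm] -> 14 lines: qywgv wyiyd lkp mltvq iocr tvh okspn huwsq inm pxie wnldg hdszv tsgq cgrk
Hunk 2: at line 3 remove [iocr,tvh,okspn] add [wodq,rcsom] -> 13 lines: qywgv wyiyd lkp mltvq wodq rcsom huwsq inm pxie wnldg hdszv tsgq cgrk
Hunk 3: at line 8 remove [wnldg,hdszv] add [vpx,lpt,rxudr] -> 14 lines: qywgv wyiyd lkp mltvq wodq rcsom huwsq inm pxie vpx lpt rxudr tsgq cgrk
Hunk 4: at line 2 remove [lkp] add [vuwyu,yfnwh] -> 15 lines: qywgv wyiyd vuwyu yfnwh mltvq wodq rcsom huwsq inm pxie vpx lpt rxudr tsgq cgrk
Hunk 5: at line 4 remove [mltvq] add [auit,brd] -> 16 lines: qywgv wyiyd vuwyu yfnwh auit brd wodq rcsom huwsq inm pxie vpx lpt rxudr tsgq cgrk
Hunk 6: at line 7 remove [huwsq,inm,pxie] add [vvm,xhux] -> 15 lines: qywgv wyiyd vuwyu yfnwh auit brd wodq rcsom vvm xhux vpx lpt rxudr tsgq cgrk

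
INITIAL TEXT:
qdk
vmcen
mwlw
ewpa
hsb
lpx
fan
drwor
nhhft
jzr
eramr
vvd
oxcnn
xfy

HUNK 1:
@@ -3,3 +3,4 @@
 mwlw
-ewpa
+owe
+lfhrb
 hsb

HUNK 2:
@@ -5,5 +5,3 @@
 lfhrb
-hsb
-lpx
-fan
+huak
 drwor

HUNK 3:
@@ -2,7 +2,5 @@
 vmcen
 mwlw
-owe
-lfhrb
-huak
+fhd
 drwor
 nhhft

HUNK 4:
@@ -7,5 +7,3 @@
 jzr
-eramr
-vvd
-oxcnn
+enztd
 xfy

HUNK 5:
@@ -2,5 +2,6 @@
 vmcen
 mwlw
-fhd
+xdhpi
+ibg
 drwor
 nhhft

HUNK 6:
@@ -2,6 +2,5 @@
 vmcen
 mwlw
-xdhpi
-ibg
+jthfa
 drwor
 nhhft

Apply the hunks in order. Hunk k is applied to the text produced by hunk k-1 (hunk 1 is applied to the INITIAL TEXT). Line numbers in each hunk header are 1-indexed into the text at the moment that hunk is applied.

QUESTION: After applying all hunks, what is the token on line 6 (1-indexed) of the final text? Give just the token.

Hunk 1: at line 3 remove [ewpa] add [owe,lfhrb] -> 15 lines: qdk vmcen mwlw owe lfhrb hsb lpx fan drwor nhhft jzr eramr vvd oxcnn xfy
Hunk 2: at line 5 remove [hsb,lpx,fan] add [huak] -> 13 lines: qdk vmcen mwlw owe lfhrb huak drwor nhhft jzr eramr vvd oxcnn xfy
Hunk 3: at line 2 remove [owe,lfhrb,huak] add [fhd] -> 11 lines: qdk vmcen mwlw fhd drwor nhhft jzr eramr vvd oxcnn xfy
Hunk 4: at line 7 remove [eramr,vvd,oxcnn] add [enztd] -> 9 lines: qdk vmcen mwlw fhd drwor nhhft jzr enztd xfy
Hunk 5: at line 2 remove [fhd] add [xdhpi,ibg] -> 10 lines: qdk vmcen mwlw xdhpi ibg drwor nhhft jzr enztd xfy
Hunk 6: at line 2 remove [xdhpi,ibg] add [jthfa] -> 9 lines: qdk vmcen mwlw jthfa drwor nhhft jzr enztd xfy
Final line 6: nhhft

Answer: nhhft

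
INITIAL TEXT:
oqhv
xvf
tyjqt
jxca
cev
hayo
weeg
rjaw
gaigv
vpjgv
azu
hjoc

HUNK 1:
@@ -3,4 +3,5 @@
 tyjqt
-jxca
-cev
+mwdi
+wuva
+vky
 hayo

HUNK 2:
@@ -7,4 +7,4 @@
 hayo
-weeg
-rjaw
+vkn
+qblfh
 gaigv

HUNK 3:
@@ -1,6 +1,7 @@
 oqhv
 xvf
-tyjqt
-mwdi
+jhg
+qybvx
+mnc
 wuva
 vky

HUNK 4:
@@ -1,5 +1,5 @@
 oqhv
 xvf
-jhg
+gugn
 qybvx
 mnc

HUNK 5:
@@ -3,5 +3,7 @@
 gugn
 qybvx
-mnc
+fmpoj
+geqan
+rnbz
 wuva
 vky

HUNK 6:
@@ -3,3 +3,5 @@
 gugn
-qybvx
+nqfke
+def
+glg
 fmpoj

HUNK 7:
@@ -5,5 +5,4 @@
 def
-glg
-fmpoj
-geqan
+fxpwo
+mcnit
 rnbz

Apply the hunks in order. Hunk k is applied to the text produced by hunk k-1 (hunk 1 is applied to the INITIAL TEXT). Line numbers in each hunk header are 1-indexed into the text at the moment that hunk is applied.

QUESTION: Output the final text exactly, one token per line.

Answer: oqhv
xvf
gugn
nqfke
def
fxpwo
mcnit
rnbz
wuva
vky
hayo
vkn
qblfh
gaigv
vpjgv
azu
hjoc

Derivation:
Hunk 1: at line 3 remove [jxca,cev] add [mwdi,wuva,vky] -> 13 lines: oqhv xvf tyjqt mwdi wuva vky hayo weeg rjaw gaigv vpjgv azu hjoc
Hunk 2: at line 7 remove [weeg,rjaw] add [vkn,qblfh] -> 13 lines: oqhv xvf tyjqt mwdi wuva vky hayo vkn qblfh gaigv vpjgv azu hjoc
Hunk 3: at line 1 remove [tyjqt,mwdi] add [jhg,qybvx,mnc] -> 14 lines: oqhv xvf jhg qybvx mnc wuva vky hayo vkn qblfh gaigv vpjgv azu hjoc
Hunk 4: at line 1 remove [jhg] add [gugn] -> 14 lines: oqhv xvf gugn qybvx mnc wuva vky hayo vkn qblfh gaigv vpjgv azu hjoc
Hunk 5: at line 3 remove [mnc] add [fmpoj,geqan,rnbz] -> 16 lines: oqhv xvf gugn qybvx fmpoj geqan rnbz wuva vky hayo vkn qblfh gaigv vpjgv azu hjoc
Hunk 6: at line 3 remove [qybvx] add [nqfke,def,glg] -> 18 lines: oqhv xvf gugn nqfke def glg fmpoj geqan rnbz wuva vky hayo vkn qblfh gaigv vpjgv azu hjoc
Hunk 7: at line 5 remove [glg,fmpoj,geqan] add [fxpwo,mcnit] -> 17 lines: oqhv xvf gugn nqfke def fxpwo mcnit rnbz wuva vky hayo vkn qblfh gaigv vpjgv azu hjoc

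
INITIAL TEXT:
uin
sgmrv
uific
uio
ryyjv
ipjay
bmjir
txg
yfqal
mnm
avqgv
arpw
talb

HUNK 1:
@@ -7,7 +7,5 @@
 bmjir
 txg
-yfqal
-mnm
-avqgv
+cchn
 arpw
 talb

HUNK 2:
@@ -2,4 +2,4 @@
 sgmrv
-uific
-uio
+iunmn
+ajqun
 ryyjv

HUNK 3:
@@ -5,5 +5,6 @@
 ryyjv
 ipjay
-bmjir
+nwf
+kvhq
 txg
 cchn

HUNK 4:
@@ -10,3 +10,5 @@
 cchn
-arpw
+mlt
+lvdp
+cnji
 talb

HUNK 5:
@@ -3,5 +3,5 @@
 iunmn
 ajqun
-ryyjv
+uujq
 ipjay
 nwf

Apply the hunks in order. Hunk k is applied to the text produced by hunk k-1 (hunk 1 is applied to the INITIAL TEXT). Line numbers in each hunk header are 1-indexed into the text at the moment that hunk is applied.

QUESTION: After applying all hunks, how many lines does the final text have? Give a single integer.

Hunk 1: at line 7 remove [yfqal,mnm,avqgv] add [cchn] -> 11 lines: uin sgmrv uific uio ryyjv ipjay bmjir txg cchn arpw talb
Hunk 2: at line 2 remove [uific,uio] add [iunmn,ajqun] -> 11 lines: uin sgmrv iunmn ajqun ryyjv ipjay bmjir txg cchn arpw talb
Hunk 3: at line 5 remove [bmjir] add [nwf,kvhq] -> 12 lines: uin sgmrv iunmn ajqun ryyjv ipjay nwf kvhq txg cchn arpw talb
Hunk 4: at line 10 remove [arpw] add [mlt,lvdp,cnji] -> 14 lines: uin sgmrv iunmn ajqun ryyjv ipjay nwf kvhq txg cchn mlt lvdp cnji talb
Hunk 5: at line 3 remove [ryyjv] add [uujq] -> 14 lines: uin sgmrv iunmn ajqun uujq ipjay nwf kvhq txg cchn mlt lvdp cnji talb
Final line count: 14

Answer: 14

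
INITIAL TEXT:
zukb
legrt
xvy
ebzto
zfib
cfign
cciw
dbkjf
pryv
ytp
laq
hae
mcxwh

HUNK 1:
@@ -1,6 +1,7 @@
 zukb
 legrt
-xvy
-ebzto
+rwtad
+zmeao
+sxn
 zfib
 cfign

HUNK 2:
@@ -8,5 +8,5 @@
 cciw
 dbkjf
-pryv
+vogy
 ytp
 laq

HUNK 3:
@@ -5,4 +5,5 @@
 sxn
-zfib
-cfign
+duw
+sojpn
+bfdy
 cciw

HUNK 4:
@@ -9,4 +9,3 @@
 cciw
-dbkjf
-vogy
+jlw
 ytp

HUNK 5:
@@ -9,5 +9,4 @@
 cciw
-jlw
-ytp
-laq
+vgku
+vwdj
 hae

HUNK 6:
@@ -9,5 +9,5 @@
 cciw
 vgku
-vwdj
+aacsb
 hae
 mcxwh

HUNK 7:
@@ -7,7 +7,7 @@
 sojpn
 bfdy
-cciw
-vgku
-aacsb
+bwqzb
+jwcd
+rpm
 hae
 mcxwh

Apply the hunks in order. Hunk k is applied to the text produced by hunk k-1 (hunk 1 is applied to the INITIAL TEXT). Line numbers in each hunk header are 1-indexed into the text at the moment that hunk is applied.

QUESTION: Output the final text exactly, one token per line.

Answer: zukb
legrt
rwtad
zmeao
sxn
duw
sojpn
bfdy
bwqzb
jwcd
rpm
hae
mcxwh

Derivation:
Hunk 1: at line 1 remove [xvy,ebzto] add [rwtad,zmeao,sxn] -> 14 lines: zukb legrt rwtad zmeao sxn zfib cfign cciw dbkjf pryv ytp laq hae mcxwh
Hunk 2: at line 8 remove [pryv] add [vogy] -> 14 lines: zukb legrt rwtad zmeao sxn zfib cfign cciw dbkjf vogy ytp laq hae mcxwh
Hunk 3: at line 5 remove [zfib,cfign] add [duw,sojpn,bfdy] -> 15 lines: zukb legrt rwtad zmeao sxn duw sojpn bfdy cciw dbkjf vogy ytp laq hae mcxwh
Hunk 4: at line 9 remove [dbkjf,vogy] add [jlw] -> 14 lines: zukb legrt rwtad zmeao sxn duw sojpn bfdy cciw jlw ytp laq hae mcxwh
Hunk 5: at line 9 remove [jlw,ytp,laq] add [vgku,vwdj] -> 13 lines: zukb legrt rwtad zmeao sxn duw sojpn bfdy cciw vgku vwdj hae mcxwh
Hunk 6: at line 9 remove [vwdj] add [aacsb] -> 13 lines: zukb legrt rwtad zmeao sxn duw sojpn bfdy cciw vgku aacsb hae mcxwh
Hunk 7: at line 7 remove [cciw,vgku,aacsb] add [bwqzb,jwcd,rpm] -> 13 lines: zukb legrt rwtad zmeao sxn duw sojpn bfdy bwqzb jwcd rpm hae mcxwh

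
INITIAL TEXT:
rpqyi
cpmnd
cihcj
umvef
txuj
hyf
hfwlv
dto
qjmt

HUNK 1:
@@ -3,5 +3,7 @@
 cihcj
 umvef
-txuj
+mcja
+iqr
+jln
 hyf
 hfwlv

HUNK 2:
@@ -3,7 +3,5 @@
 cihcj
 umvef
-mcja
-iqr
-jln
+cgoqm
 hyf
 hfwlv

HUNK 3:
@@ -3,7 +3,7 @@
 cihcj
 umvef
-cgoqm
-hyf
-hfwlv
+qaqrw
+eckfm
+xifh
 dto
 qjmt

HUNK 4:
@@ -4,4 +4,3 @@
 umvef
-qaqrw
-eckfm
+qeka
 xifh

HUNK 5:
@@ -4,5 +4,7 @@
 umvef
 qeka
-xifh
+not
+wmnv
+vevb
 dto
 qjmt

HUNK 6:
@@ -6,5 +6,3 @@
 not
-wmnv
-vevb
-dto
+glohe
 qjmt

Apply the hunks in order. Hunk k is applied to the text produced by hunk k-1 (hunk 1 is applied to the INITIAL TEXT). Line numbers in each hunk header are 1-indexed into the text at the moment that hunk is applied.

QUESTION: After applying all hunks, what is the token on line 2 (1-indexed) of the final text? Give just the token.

Hunk 1: at line 3 remove [txuj] add [mcja,iqr,jln] -> 11 lines: rpqyi cpmnd cihcj umvef mcja iqr jln hyf hfwlv dto qjmt
Hunk 2: at line 3 remove [mcja,iqr,jln] add [cgoqm] -> 9 lines: rpqyi cpmnd cihcj umvef cgoqm hyf hfwlv dto qjmt
Hunk 3: at line 3 remove [cgoqm,hyf,hfwlv] add [qaqrw,eckfm,xifh] -> 9 lines: rpqyi cpmnd cihcj umvef qaqrw eckfm xifh dto qjmt
Hunk 4: at line 4 remove [qaqrw,eckfm] add [qeka] -> 8 lines: rpqyi cpmnd cihcj umvef qeka xifh dto qjmt
Hunk 5: at line 4 remove [xifh] add [not,wmnv,vevb] -> 10 lines: rpqyi cpmnd cihcj umvef qeka not wmnv vevb dto qjmt
Hunk 6: at line 6 remove [wmnv,vevb,dto] add [glohe] -> 8 lines: rpqyi cpmnd cihcj umvef qeka not glohe qjmt
Final line 2: cpmnd

Answer: cpmnd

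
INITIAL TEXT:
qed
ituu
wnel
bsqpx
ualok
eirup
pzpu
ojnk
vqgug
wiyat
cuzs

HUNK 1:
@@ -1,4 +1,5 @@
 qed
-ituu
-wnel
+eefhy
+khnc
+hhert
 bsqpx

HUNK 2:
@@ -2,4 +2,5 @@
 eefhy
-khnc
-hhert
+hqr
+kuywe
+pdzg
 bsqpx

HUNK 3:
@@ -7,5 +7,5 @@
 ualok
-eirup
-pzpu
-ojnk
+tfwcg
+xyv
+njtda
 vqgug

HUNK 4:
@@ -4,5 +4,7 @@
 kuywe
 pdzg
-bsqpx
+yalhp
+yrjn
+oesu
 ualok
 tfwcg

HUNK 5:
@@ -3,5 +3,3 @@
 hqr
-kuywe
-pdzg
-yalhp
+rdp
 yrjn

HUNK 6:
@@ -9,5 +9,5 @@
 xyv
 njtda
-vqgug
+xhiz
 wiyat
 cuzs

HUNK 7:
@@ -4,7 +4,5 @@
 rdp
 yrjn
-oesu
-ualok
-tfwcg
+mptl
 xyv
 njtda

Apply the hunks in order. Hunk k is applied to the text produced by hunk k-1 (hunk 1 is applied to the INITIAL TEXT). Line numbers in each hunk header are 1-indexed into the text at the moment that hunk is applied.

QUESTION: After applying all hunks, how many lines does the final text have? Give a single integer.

Hunk 1: at line 1 remove [ituu,wnel] add [eefhy,khnc,hhert] -> 12 lines: qed eefhy khnc hhert bsqpx ualok eirup pzpu ojnk vqgug wiyat cuzs
Hunk 2: at line 2 remove [khnc,hhert] add [hqr,kuywe,pdzg] -> 13 lines: qed eefhy hqr kuywe pdzg bsqpx ualok eirup pzpu ojnk vqgug wiyat cuzs
Hunk 3: at line 7 remove [eirup,pzpu,ojnk] add [tfwcg,xyv,njtda] -> 13 lines: qed eefhy hqr kuywe pdzg bsqpx ualok tfwcg xyv njtda vqgug wiyat cuzs
Hunk 4: at line 4 remove [bsqpx] add [yalhp,yrjn,oesu] -> 15 lines: qed eefhy hqr kuywe pdzg yalhp yrjn oesu ualok tfwcg xyv njtda vqgug wiyat cuzs
Hunk 5: at line 3 remove [kuywe,pdzg,yalhp] add [rdp] -> 13 lines: qed eefhy hqr rdp yrjn oesu ualok tfwcg xyv njtda vqgug wiyat cuzs
Hunk 6: at line 9 remove [vqgug] add [xhiz] -> 13 lines: qed eefhy hqr rdp yrjn oesu ualok tfwcg xyv njtda xhiz wiyat cuzs
Hunk 7: at line 4 remove [oesu,ualok,tfwcg] add [mptl] -> 11 lines: qed eefhy hqr rdp yrjn mptl xyv njtda xhiz wiyat cuzs
Final line count: 11

Answer: 11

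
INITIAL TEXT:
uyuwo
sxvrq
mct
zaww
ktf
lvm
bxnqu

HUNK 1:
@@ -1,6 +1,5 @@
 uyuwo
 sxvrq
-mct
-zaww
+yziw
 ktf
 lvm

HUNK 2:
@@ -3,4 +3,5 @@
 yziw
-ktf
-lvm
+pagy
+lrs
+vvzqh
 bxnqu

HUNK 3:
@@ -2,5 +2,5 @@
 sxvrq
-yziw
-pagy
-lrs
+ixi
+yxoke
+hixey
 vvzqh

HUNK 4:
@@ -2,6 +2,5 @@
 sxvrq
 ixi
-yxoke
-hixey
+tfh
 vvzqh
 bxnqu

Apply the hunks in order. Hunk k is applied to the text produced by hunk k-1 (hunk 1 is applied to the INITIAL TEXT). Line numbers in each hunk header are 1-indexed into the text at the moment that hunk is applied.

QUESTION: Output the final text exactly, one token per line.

Answer: uyuwo
sxvrq
ixi
tfh
vvzqh
bxnqu

Derivation:
Hunk 1: at line 1 remove [mct,zaww] add [yziw] -> 6 lines: uyuwo sxvrq yziw ktf lvm bxnqu
Hunk 2: at line 3 remove [ktf,lvm] add [pagy,lrs,vvzqh] -> 7 lines: uyuwo sxvrq yziw pagy lrs vvzqh bxnqu
Hunk 3: at line 2 remove [yziw,pagy,lrs] add [ixi,yxoke,hixey] -> 7 lines: uyuwo sxvrq ixi yxoke hixey vvzqh bxnqu
Hunk 4: at line 2 remove [yxoke,hixey] add [tfh] -> 6 lines: uyuwo sxvrq ixi tfh vvzqh bxnqu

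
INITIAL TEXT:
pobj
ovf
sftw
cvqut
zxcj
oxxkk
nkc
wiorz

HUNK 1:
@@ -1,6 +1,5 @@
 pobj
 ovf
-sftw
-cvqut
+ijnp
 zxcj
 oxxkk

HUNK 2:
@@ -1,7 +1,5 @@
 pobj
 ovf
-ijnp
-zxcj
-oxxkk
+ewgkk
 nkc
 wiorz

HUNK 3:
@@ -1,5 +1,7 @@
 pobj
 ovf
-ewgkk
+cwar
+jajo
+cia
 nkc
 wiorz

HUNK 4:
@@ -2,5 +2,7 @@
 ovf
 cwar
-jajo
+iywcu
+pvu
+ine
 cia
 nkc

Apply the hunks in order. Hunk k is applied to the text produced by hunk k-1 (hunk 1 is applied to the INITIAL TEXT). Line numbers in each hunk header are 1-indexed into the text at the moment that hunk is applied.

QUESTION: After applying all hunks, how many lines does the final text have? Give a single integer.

Hunk 1: at line 1 remove [sftw,cvqut] add [ijnp] -> 7 lines: pobj ovf ijnp zxcj oxxkk nkc wiorz
Hunk 2: at line 1 remove [ijnp,zxcj,oxxkk] add [ewgkk] -> 5 lines: pobj ovf ewgkk nkc wiorz
Hunk 3: at line 1 remove [ewgkk] add [cwar,jajo,cia] -> 7 lines: pobj ovf cwar jajo cia nkc wiorz
Hunk 4: at line 2 remove [jajo] add [iywcu,pvu,ine] -> 9 lines: pobj ovf cwar iywcu pvu ine cia nkc wiorz
Final line count: 9

Answer: 9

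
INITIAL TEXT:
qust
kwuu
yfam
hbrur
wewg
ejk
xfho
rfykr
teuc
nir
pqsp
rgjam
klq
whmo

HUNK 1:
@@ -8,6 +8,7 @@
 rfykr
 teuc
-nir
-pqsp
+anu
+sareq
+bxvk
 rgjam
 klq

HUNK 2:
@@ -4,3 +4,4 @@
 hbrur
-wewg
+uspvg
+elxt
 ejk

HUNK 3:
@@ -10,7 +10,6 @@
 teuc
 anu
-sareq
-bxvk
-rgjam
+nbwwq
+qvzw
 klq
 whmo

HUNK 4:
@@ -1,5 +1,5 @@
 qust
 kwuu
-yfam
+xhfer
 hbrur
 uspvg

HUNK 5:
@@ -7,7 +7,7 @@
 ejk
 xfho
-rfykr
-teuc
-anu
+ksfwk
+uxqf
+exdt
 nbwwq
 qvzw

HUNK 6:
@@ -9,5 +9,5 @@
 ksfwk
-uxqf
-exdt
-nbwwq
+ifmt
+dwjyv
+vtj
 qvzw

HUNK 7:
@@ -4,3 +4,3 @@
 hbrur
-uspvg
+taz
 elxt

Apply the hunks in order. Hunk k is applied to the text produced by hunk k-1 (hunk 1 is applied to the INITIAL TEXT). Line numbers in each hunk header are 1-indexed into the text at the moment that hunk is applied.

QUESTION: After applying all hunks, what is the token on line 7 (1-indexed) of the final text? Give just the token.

Answer: ejk

Derivation:
Hunk 1: at line 8 remove [nir,pqsp] add [anu,sareq,bxvk] -> 15 lines: qust kwuu yfam hbrur wewg ejk xfho rfykr teuc anu sareq bxvk rgjam klq whmo
Hunk 2: at line 4 remove [wewg] add [uspvg,elxt] -> 16 lines: qust kwuu yfam hbrur uspvg elxt ejk xfho rfykr teuc anu sareq bxvk rgjam klq whmo
Hunk 3: at line 10 remove [sareq,bxvk,rgjam] add [nbwwq,qvzw] -> 15 lines: qust kwuu yfam hbrur uspvg elxt ejk xfho rfykr teuc anu nbwwq qvzw klq whmo
Hunk 4: at line 1 remove [yfam] add [xhfer] -> 15 lines: qust kwuu xhfer hbrur uspvg elxt ejk xfho rfykr teuc anu nbwwq qvzw klq whmo
Hunk 5: at line 7 remove [rfykr,teuc,anu] add [ksfwk,uxqf,exdt] -> 15 lines: qust kwuu xhfer hbrur uspvg elxt ejk xfho ksfwk uxqf exdt nbwwq qvzw klq whmo
Hunk 6: at line 9 remove [uxqf,exdt,nbwwq] add [ifmt,dwjyv,vtj] -> 15 lines: qust kwuu xhfer hbrur uspvg elxt ejk xfho ksfwk ifmt dwjyv vtj qvzw klq whmo
Hunk 7: at line 4 remove [uspvg] add [taz] -> 15 lines: qust kwuu xhfer hbrur taz elxt ejk xfho ksfwk ifmt dwjyv vtj qvzw klq whmo
Final line 7: ejk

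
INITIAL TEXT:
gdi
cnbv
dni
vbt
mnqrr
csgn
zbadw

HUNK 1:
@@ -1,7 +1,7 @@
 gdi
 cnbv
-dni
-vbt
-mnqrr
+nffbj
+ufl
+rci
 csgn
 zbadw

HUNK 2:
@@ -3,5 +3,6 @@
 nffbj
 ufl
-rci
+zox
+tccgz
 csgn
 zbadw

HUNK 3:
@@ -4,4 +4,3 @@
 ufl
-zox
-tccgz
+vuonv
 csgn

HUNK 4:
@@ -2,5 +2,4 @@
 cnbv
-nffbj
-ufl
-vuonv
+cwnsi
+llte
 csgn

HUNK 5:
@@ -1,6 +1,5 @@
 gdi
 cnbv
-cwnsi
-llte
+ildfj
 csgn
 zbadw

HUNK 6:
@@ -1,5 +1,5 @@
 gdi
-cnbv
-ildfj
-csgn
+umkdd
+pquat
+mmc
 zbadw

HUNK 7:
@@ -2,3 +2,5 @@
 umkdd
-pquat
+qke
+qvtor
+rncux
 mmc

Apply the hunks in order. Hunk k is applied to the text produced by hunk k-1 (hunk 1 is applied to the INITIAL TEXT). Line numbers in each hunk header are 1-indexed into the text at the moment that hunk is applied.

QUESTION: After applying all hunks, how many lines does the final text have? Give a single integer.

Answer: 7

Derivation:
Hunk 1: at line 1 remove [dni,vbt,mnqrr] add [nffbj,ufl,rci] -> 7 lines: gdi cnbv nffbj ufl rci csgn zbadw
Hunk 2: at line 3 remove [rci] add [zox,tccgz] -> 8 lines: gdi cnbv nffbj ufl zox tccgz csgn zbadw
Hunk 3: at line 4 remove [zox,tccgz] add [vuonv] -> 7 lines: gdi cnbv nffbj ufl vuonv csgn zbadw
Hunk 4: at line 2 remove [nffbj,ufl,vuonv] add [cwnsi,llte] -> 6 lines: gdi cnbv cwnsi llte csgn zbadw
Hunk 5: at line 1 remove [cwnsi,llte] add [ildfj] -> 5 lines: gdi cnbv ildfj csgn zbadw
Hunk 6: at line 1 remove [cnbv,ildfj,csgn] add [umkdd,pquat,mmc] -> 5 lines: gdi umkdd pquat mmc zbadw
Hunk 7: at line 2 remove [pquat] add [qke,qvtor,rncux] -> 7 lines: gdi umkdd qke qvtor rncux mmc zbadw
Final line count: 7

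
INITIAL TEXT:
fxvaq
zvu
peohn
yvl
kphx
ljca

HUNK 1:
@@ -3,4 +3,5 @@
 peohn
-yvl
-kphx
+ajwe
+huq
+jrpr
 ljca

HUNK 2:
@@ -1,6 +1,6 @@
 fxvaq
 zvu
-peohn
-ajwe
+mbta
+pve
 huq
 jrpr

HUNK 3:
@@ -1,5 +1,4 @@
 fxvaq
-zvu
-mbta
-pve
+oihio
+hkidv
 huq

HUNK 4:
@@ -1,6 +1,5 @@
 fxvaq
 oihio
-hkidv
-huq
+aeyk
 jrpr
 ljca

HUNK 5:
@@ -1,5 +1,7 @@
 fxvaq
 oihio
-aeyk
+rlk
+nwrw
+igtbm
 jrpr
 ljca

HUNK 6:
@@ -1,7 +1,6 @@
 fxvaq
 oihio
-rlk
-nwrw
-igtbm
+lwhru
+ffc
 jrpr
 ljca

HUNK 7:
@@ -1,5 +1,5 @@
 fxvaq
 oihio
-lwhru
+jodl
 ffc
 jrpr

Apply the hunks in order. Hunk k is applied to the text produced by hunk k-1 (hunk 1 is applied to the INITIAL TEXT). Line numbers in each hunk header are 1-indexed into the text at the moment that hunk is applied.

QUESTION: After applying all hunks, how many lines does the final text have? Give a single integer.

Hunk 1: at line 3 remove [yvl,kphx] add [ajwe,huq,jrpr] -> 7 lines: fxvaq zvu peohn ajwe huq jrpr ljca
Hunk 2: at line 1 remove [peohn,ajwe] add [mbta,pve] -> 7 lines: fxvaq zvu mbta pve huq jrpr ljca
Hunk 3: at line 1 remove [zvu,mbta,pve] add [oihio,hkidv] -> 6 lines: fxvaq oihio hkidv huq jrpr ljca
Hunk 4: at line 1 remove [hkidv,huq] add [aeyk] -> 5 lines: fxvaq oihio aeyk jrpr ljca
Hunk 5: at line 1 remove [aeyk] add [rlk,nwrw,igtbm] -> 7 lines: fxvaq oihio rlk nwrw igtbm jrpr ljca
Hunk 6: at line 1 remove [rlk,nwrw,igtbm] add [lwhru,ffc] -> 6 lines: fxvaq oihio lwhru ffc jrpr ljca
Hunk 7: at line 1 remove [lwhru] add [jodl] -> 6 lines: fxvaq oihio jodl ffc jrpr ljca
Final line count: 6

Answer: 6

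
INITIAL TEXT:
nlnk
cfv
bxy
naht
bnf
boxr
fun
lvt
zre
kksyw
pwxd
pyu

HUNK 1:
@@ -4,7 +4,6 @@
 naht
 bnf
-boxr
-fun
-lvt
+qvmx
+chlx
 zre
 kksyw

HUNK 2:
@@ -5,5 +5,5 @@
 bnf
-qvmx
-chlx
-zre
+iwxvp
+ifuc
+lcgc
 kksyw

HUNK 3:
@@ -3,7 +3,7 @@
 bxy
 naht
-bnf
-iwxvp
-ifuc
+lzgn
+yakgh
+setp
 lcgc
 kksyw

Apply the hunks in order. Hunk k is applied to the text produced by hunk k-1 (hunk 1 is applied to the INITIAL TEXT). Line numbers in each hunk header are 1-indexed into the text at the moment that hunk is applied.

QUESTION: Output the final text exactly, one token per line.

Hunk 1: at line 4 remove [boxr,fun,lvt] add [qvmx,chlx] -> 11 lines: nlnk cfv bxy naht bnf qvmx chlx zre kksyw pwxd pyu
Hunk 2: at line 5 remove [qvmx,chlx,zre] add [iwxvp,ifuc,lcgc] -> 11 lines: nlnk cfv bxy naht bnf iwxvp ifuc lcgc kksyw pwxd pyu
Hunk 3: at line 3 remove [bnf,iwxvp,ifuc] add [lzgn,yakgh,setp] -> 11 lines: nlnk cfv bxy naht lzgn yakgh setp lcgc kksyw pwxd pyu

Answer: nlnk
cfv
bxy
naht
lzgn
yakgh
setp
lcgc
kksyw
pwxd
pyu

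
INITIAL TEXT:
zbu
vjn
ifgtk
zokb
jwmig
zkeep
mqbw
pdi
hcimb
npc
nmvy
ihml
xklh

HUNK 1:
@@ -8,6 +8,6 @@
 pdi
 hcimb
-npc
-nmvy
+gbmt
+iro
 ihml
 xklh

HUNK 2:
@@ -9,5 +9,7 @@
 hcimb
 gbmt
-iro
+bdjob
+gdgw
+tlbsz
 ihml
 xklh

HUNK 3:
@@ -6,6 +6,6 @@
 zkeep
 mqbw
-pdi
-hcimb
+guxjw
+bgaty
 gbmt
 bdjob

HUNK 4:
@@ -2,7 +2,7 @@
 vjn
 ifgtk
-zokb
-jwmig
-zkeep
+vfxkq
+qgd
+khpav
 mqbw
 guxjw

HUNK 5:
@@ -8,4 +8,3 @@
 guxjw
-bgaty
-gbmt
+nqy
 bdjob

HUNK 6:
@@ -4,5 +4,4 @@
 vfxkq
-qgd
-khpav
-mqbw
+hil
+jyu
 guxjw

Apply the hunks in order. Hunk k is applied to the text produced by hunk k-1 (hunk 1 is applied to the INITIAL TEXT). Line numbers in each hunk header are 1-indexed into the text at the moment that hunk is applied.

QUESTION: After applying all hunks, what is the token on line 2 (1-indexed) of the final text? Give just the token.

Answer: vjn

Derivation:
Hunk 1: at line 8 remove [npc,nmvy] add [gbmt,iro] -> 13 lines: zbu vjn ifgtk zokb jwmig zkeep mqbw pdi hcimb gbmt iro ihml xklh
Hunk 2: at line 9 remove [iro] add [bdjob,gdgw,tlbsz] -> 15 lines: zbu vjn ifgtk zokb jwmig zkeep mqbw pdi hcimb gbmt bdjob gdgw tlbsz ihml xklh
Hunk 3: at line 6 remove [pdi,hcimb] add [guxjw,bgaty] -> 15 lines: zbu vjn ifgtk zokb jwmig zkeep mqbw guxjw bgaty gbmt bdjob gdgw tlbsz ihml xklh
Hunk 4: at line 2 remove [zokb,jwmig,zkeep] add [vfxkq,qgd,khpav] -> 15 lines: zbu vjn ifgtk vfxkq qgd khpav mqbw guxjw bgaty gbmt bdjob gdgw tlbsz ihml xklh
Hunk 5: at line 8 remove [bgaty,gbmt] add [nqy] -> 14 lines: zbu vjn ifgtk vfxkq qgd khpav mqbw guxjw nqy bdjob gdgw tlbsz ihml xklh
Hunk 6: at line 4 remove [qgd,khpav,mqbw] add [hil,jyu] -> 13 lines: zbu vjn ifgtk vfxkq hil jyu guxjw nqy bdjob gdgw tlbsz ihml xklh
Final line 2: vjn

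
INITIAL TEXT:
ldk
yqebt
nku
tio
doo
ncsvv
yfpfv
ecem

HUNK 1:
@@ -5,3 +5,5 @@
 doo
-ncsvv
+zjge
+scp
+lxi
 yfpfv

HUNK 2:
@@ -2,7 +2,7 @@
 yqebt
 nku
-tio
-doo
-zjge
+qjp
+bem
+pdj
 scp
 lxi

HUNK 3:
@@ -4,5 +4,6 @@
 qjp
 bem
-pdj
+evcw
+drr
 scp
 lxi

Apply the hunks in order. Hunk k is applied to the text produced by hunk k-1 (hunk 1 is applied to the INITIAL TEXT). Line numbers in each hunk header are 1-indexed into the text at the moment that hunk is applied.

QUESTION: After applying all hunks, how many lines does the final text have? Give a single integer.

Hunk 1: at line 5 remove [ncsvv] add [zjge,scp,lxi] -> 10 lines: ldk yqebt nku tio doo zjge scp lxi yfpfv ecem
Hunk 2: at line 2 remove [tio,doo,zjge] add [qjp,bem,pdj] -> 10 lines: ldk yqebt nku qjp bem pdj scp lxi yfpfv ecem
Hunk 3: at line 4 remove [pdj] add [evcw,drr] -> 11 lines: ldk yqebt nku qjp bem evcw drr scp lxi yfpfv ecem
Final line count: 11

Answer: 11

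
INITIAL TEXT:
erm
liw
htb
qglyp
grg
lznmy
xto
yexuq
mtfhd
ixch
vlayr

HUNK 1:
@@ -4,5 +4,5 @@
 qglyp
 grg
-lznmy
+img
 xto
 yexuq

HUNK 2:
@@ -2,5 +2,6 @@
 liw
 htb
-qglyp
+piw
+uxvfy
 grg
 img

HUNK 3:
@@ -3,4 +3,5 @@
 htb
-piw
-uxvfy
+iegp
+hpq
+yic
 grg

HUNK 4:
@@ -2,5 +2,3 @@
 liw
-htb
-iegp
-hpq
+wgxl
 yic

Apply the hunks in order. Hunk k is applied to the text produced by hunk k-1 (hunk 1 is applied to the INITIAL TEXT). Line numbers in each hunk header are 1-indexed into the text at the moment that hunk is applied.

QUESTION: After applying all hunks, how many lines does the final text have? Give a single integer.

Hunk 1: at line 4 remove [lznmy] add [img] -> 11 lines: erm liw htb qglyp grg img xto yexuq mtfhd ixch vlayr
Hunk 2: at line 2 remove [qglyp] add [piw,uxvfy] -> 12 lines: erm liw htb piw uxvfy grg img xto yexuq mtfhd ixch vlayr
Hunk 3: at line 3 remove [piw,uxvfy] add [iegp,hpq,yic] -> 13 lines: erm liw htb iegp hpq yic grg img xto yexuq mtfhd ixch vlayr
Hunk 4: at line 2 remove [htb,iegp,hpq] add [wgxl] -> 11 lines: erm liw wgxl yic grg img xto yexuq mtfhd ixch vlayr
Final line count: 11

Answer: 11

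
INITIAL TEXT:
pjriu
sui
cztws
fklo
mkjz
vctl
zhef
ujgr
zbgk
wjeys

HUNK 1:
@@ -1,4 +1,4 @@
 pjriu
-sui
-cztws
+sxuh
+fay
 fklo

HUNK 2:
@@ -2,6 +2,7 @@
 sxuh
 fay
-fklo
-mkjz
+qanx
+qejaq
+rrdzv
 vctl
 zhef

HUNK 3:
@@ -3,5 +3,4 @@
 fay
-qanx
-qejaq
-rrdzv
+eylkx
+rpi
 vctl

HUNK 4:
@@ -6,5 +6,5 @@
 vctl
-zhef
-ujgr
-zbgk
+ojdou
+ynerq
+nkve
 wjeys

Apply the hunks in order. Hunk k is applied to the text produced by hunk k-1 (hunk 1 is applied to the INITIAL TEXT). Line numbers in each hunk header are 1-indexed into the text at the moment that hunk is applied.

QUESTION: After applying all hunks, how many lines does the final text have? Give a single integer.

Answer: 10

Derivation:
Hunk 1: at line 1 remove [sui,cztws] add [sxuh,fay] -> 10 lines: pjriu sxuh fay fklo mkjz vctl zhef ujgr zbgk wjeys
Hunk 2: at line 2 remove [fklo,mkjz] add [qanx,qejaq,rrdzv] -> 11 lines: pjriu sxuh fay qanx qejaq rrdzv vctl zhef ujgr zbgk wjeys
Hunk 3: at line 3 remove [qanx,qejaq,rrdzv] add [eylkx,rpi] -> 10 lines: pjriu sxuh fay eylkx rpi vctl zhef ujgr zbgk wjeys
Hunk 4: at line 6 remove [zhef,ujgr,zbgk] add [ojdou,ynerq,nkve] -> 10 lines: pjriu sxuh fay eylkx rpi vctl ojdou ynerq nkve wjeys
Final line count: 10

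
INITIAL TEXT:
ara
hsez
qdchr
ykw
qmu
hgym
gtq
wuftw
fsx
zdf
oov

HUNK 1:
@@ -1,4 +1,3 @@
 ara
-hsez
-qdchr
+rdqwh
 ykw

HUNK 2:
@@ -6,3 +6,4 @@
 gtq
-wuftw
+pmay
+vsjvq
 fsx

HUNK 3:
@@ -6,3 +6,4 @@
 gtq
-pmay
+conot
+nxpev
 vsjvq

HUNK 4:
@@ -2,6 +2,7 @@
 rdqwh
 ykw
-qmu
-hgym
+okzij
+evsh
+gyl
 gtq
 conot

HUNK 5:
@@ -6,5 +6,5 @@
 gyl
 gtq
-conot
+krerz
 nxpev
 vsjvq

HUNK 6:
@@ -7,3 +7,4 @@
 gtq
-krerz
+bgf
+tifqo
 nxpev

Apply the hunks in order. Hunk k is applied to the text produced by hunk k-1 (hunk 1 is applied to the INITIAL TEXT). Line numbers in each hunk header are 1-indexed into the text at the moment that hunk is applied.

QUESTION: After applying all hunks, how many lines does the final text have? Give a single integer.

Answer: 14

Derivation:
Hunk 1: at line 1 remove [hsez,qdchr] add [rdqwh] -> 10 lines: ara rdqwh ykw qmu hgym gtq wuftw fsx zdf oov
Hunk 2: at line 6 remove [wuftw] add [pmay,vsjvq] -> 11 lines: ara rdqwh ykw qmu hgym gtq pmay vsjvq fsx zdf oov
Hunk 3: at line 6 remove [pmay] add [conot,nxpev] -> 12 lines: ara rdqwh ykw qmu hgym gtq conot nxpev vsjvq fsx zdf oov
Hunk 4: at line 2 remove [qmu,hgym] add [okzij,evsh,gyl] -> 13 lines: ara rdqwh ykw okzij evsh gyl gtq conot nxpev vsjvq fsx zdf oov
Hunk 5: at line 6 remove [conot] add [krerz] -> 13 lines: ara rdqwh ykw okzij evsh gyl gtq krerz nxpev vsjvq fsx zdf oov
Hunk 6: at line 7 remove [krerz] add [bgf,tifqo] -> 14 lines: ara rdqwh ykw okzij evsh gyl gtq bgf tifqo nxpev vsjvq fsx zdf oov
Final line count: 14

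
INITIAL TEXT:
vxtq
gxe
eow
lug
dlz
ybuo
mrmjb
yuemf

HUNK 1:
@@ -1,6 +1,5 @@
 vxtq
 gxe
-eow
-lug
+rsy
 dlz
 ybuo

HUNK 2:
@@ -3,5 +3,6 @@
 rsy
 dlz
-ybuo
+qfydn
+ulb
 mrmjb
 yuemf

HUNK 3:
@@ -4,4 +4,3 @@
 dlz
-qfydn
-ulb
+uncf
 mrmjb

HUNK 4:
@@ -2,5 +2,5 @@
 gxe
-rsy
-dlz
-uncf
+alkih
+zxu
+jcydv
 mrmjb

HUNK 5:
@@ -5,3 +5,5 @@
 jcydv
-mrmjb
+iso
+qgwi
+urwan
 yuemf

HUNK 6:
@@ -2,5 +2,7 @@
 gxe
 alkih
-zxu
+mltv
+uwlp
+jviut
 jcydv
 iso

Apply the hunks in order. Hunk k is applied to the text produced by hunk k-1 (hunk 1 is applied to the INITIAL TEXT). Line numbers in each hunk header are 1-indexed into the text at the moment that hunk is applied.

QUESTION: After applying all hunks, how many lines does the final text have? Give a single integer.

Answer: 11

Derivation:
Hunk 1: at line 1 remove [eow,lug] add [rsy] -> 7 lines: vxtq gxe rsy dlz ybuo mrmjb yuemf
Hunk 2: at line 3 remove [ybuo] add [qfydn,ulb] -> 8 lines: vxtq gxe rsy dlz qfydn ulb mrmjb yuemf
Hunk 3: at line 4 remove [qfydn,ulb] add [uncf] -> 7 lines: vxtq gxe rsy dlz uncf mrmjb yuemf
Hunk 4: at line 2 remove [rsy,dlz,uncf] add [alkih,zxu,jcydv] -> 7 lines: vxtq gxe alkih zxu jcydv mrmjb yuemf
Hunk 5: at line 5 remove [mrmjb] add [iso,qgwi,urwan] -> 9 lines: vxtq gxe alkih zxu jcydv iso qgwi urwan yuemf
Hunk 6: at line 2 remove [zxu] add [mltv,uwlp,jviut] -> 11 lines: vxtq gxe alkih mltv uwlp jviut jcydv iso qgwi urwan yuemf
Final line count: 11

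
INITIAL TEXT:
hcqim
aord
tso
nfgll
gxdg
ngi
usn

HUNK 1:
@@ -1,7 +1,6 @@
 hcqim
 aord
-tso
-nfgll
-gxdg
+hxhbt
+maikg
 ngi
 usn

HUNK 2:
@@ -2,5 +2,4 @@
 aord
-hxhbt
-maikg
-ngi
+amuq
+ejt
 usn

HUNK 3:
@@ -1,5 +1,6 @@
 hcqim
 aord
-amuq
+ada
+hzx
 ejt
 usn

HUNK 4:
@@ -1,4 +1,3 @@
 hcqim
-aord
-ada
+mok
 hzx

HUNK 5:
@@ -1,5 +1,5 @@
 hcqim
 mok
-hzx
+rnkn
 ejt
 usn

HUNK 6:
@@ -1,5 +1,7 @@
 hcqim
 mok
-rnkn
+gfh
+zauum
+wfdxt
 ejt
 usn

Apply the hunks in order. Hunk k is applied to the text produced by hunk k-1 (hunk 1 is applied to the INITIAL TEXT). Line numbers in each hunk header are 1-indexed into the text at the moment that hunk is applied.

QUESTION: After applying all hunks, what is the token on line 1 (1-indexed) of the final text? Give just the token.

Hunk 1: at line 1 remove [tso,nfgll,gxdg] add [hxhbt,maikg] -> 6 lines: hcqim aord hxhbt maikg ngi usn
Hunk 2: at line 2 remove [hxhbt,maikg,ngi] add [amuq,ejt] -> 5 lines: hcqim aord amuq ejt usn
Hunk 3: at line 1 remove [amuq] add [ada,hzx] -> 6 lines: hcqim aord ada hzx ejt usn
Hunk 4: at line 1 remove [aord,ada] add [mok] -> 5 lines: hcqim mok hzx ejt usn
Hunk 5: at line 1 remove [hzx] add [rnkn] -> 5 lines: hcqim mok rnkn ejt usn
Hunk 6: at line 1 remove [rnkn] add [gfh,zauum,wfdxt] -> 7 lines: hcqim mok gfh zauum wfdxt ejt usn
Final line 1: hcqim

Answer: hcqim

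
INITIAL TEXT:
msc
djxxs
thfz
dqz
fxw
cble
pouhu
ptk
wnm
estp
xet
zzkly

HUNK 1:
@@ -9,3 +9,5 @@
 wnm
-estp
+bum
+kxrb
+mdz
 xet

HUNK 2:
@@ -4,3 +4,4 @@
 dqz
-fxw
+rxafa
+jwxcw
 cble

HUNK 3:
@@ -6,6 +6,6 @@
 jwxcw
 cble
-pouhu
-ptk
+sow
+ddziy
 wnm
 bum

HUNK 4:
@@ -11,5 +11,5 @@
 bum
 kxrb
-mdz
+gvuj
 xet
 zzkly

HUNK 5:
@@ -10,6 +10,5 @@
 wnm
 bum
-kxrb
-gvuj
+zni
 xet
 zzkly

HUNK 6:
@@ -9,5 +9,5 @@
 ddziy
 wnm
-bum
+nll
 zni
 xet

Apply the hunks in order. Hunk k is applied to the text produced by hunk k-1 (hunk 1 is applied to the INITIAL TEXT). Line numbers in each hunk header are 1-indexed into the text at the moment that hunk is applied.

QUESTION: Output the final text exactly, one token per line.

Answer: msc
djxxs
thfz
dqz
rxafa
jwxcw
cble
sow
ddziy
wnm
nll
zni
xet
zzkly

Derivation:
Hunk 1: at line 9 remove [estp] add [bum,kxrb,mdz] -> 14 lines: msc djxxs thfz dqz fxw cble pouhu ptk wnm bum kxrb mdz xet zzkly
Hunk 2: at line 4 remove [fxw] add [rxafa,jwxcw] -> 15 lines: msc djxxs thfz dqz rxafa jwxcw cble pouhu ptk wnm bum kxrb mdz xet zzkly
Hunk 3: at line 6 remove [pouhu,ptk] add [sow,ddziy] -> 15 lines: msc djxxs thfz dqz rxafa jwxcw cble sow ddziy wnm bum kxrb mdz xet zzkly
Hunk 4: at line 11 remove [mdz] add [gvuj] -> 15 lines: msc djxxs thfz dqz rxafa jwxcw cble sow ddziy wnm bum kxrb gvuj xet zzkly
Hunk 5: at line 10 remove [kxrb,gvuj] add [zni] -> 14 lines: msc djxxs thfz dqz rxafa jwxcw cble sow ddziy wnm bum zni xet zzkly
Hunk 6: at line 9 remove [bum] add [nll] -> 14 lines: msc djxxs thfz dqz rxafa jwxcw cble sow ddziy wnm nll zni xet zzkly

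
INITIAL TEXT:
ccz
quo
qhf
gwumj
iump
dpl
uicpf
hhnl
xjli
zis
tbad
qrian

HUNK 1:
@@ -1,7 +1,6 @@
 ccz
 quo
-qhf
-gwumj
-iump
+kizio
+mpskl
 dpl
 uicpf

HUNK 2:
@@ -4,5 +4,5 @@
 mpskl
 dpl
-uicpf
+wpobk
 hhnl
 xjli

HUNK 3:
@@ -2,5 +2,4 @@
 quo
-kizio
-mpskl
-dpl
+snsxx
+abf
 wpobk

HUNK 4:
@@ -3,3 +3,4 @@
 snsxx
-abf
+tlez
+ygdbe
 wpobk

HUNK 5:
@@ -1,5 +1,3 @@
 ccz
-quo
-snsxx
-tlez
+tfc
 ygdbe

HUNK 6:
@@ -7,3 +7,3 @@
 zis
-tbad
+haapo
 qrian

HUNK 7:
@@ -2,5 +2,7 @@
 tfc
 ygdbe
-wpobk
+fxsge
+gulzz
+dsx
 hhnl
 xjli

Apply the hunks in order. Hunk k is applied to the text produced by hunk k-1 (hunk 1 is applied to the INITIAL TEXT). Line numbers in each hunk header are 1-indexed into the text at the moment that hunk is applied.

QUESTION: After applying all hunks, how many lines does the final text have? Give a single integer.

Answer: 11

Derivation:
Hunk 1: at line 1 remove [qhf,gwumj,iump] add [kizio,mpskl] -> 11 lines: ccz quo kizio mpskl dpl uicpf hhnl xjli zis tbad qrian
Hunk 2: at line 4 remove [uicpf] add [wpobk] -> 11 lines: ccz quo kizio mpskl dpl wpobk hhnl xjli zis tbad qrian
Hunk 3: at line 2 remove [kizio,mpskl,dpl] add [snsxx,abf] -> 10 lines: ccz quo snsxx abf wpobk hhnl xjli zis tbad qrian
Hunk 4: at line 3 remove [abf] add [tlez,ygdbe] -> 11 lines: ccz quo snsxx tlez ygdbe wpobk hhnl xjli zis tbad qrian
Hunk 5: at line 1 remove [quo,snsxx,tlez] add [tfc] -> 9 lines: ccz tfc ygdbe wpobk hhnl xjli zis tbad qrian
Hunk 6: at line 7 remove [tbad] add [haapo] -> 9 lines: ccz tfc ygdbe wpobk hhnl xjli zis haapo qrian
Hunk 7: at line 2 remove [wpobk] add [fxsge,gulzz,dsx] -> 11 lines: ccz tfc ygdbe fxsge gulzz dsx hhnl xjli zis haapo qrian
Final line count: 11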